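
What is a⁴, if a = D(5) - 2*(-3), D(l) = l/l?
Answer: 2401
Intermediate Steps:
D(l) = 1
a = 7 (a = 1 - 2*(-3) = 1 + 6 = 7)
a⁴ = 7⁴ = 2401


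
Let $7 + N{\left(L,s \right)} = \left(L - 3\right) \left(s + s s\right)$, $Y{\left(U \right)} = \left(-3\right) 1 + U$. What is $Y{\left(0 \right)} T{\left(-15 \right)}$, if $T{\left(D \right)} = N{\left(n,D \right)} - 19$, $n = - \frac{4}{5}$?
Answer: $2472$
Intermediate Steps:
$Y{\left(U \right)} = -3 + U$
$n = - \frac{4}{5}$ ($n = \left(-4\right) \frac{1}{5} = - \frac{4}{5} \approx -0.8$)
$N{\left(L,s \right)} = -7 + \left(-3 + L\right) \left(s + s^{2}\right)$ ($N{\left(L,s \right)} = -7 + \left(L - 3\right) \left(s + s s\right) = -7 + \left(-3 + L\right) \left(s + s^{2}\right)$)
$T{\left(D \right)} = -26 - \frac{19 D}{5} - \frac{19 D^{2}}{5}$ ($T{\left(D \right)} = \left(-7 - 3 D - 3 D^{2} - \frac{4 D}{5} - \frac{4 D^{2}}{5}\right) - 19 = \left(-7 - \frac{19 D}{5} - \frac{19 D^{2}}{5}\right) - 19 = -26 - \frac{19 D}{5} - \frac{19 D^{2}}{5}$)
$Y{\left(0 \right)} T{\left(-15 \right)} = \left(-3 + 0\right) \left(-26 - -57 - \frac{19 \left(-15\right)^{2}}{5}\right) = - 3 \left(-26 + 57 - 855\right) = \left(-3\right) \left(-824\right) = 2472$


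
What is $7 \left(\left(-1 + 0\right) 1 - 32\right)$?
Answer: $-231$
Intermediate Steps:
$7 \left(\left(-1 + 0\right) 1 - 32\right) = 7 \left(\left(-1\right) 1 - 32\right) = 7 \left(-1 - 32\right) = 7 \left(-33\right) = -231$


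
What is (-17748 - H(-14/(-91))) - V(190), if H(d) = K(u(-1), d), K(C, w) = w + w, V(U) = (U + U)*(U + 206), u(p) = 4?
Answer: -2186968/13 ≈ -1.6823e+5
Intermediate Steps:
V(U) = 2*U*(206 + U) (V(U) = (2*U)*(206 + U) = 2*U*(206 + U))
K(C, w) = 2*w
H(d) = 2*d
(-17748 - H(-14/(-91))) - V(190) = (-17748 - 2*(-14/(-91))) - 2*190*(206 + 190) = (-17748 - 2*(-14*(-1/91))) - 2*190*396 = (-17748 - 2*2/13) - 1*150480 = (-17748 - 1*4/13) - 150480 = (-17748 - 4/13) - 150480 = -230728/13 - 150480 = -2186968/13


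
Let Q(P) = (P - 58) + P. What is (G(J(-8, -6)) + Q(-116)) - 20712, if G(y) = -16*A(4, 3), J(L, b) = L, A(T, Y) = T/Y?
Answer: -63070/3 ≈ -21023.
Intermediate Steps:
Q(P) = -58 + 2*P (Q(P) = (-58 + P) + P = -58 + 2*P)
G(y) = -64/3
(G(J(-8, -6)) + Q(-116)) - 20712 = (-64/3 + (-58 + 2*(-116))) - 20712 = (-64/3 + (-58 - 232)) - 20712 = (-64/3 - 290) - 20712 = -934/3 - 20712 = -63070/3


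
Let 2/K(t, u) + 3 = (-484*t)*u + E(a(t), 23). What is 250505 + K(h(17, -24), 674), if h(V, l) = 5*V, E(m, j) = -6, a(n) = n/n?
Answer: 6946095076343/27728369 ≈ 2.5051e+5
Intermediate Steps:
a(n) = 1
K(t, u) = 2/(-9 - 484*t*u) (K(t, u) = 2/(-3 + ((-484*t)*u - 6)) = 2/(-3 + (-484*t*u - 6)) = 2/(-3 + (-6 - 484*t*u)) = 2/(-9 - 484*t*u))
250505 + K(h(17, -24), 674) = 250505 - 2/(9 + 484*(5*17)*674) = 250505 - 2/(9 + 484*85*674) = 250505 - 2/(9 + 27728360) = 250505 - 2/27728369 = 6946095076343/27728369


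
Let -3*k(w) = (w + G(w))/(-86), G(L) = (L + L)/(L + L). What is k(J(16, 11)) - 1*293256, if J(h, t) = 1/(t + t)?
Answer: -1664521033/5676 ≈ -2.9326e+5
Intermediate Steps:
G(L) = 1 (G(L) = (2*L)/((2*L)) = (2*L)*(1/(2*L)) = 1)
J(h, t) = 1/(2*t)
k(w) = 1/258 + w/258 (k(w) = -(w + 1)/(3*(-86)) = -(1 + w)*(-1)/(3*86) = -(-1/86 - w/86)/3 = 1/258 + w/258)
k(J(16, 11)) - 1*293256 = (1/258 + ((1/2)/11)/258) - 1*293256 = (1/258 + ((1/2)*(1/11))/258) - 293256 = (1/258 + (1/258)*(1/22)) - 293256 = (1/258 + 1/5676) - 293256 = 23/5676 - 293256 = -1664521033/5676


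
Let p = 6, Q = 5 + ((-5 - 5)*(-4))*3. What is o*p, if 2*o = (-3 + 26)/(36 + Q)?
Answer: 3/7 ≈ 0.42857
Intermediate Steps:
Q = 125 (Q = 5 - 10*(-4)*3 = 5 + 40*3 = 5 + 120 = 125)
o = 1/14 (o = ((-3 + 26)/(36 + 125))/2 = (23/161)/2 = (23*(1/161))/2 = (1/2)*(1/7) = 1/14 ≈ 0.071429)
o*p = (1/14)*6 = 3/7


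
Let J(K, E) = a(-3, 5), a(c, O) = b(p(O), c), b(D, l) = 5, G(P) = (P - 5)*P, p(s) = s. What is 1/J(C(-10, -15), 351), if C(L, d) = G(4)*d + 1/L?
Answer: 1/5 ≈ 0.20000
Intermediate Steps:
G(P) = P*(-5 + P) (G(P) = (-5 + P)*P = P*(-5 + P))
C(L, d) = 1/L - 4*d (C(L, d) = (4*(-5 + 4))*d + 1/L = (4*(-1))*d + 1/L = -4*d + 1/L = 1/L - 4*d)
a(c, O) = 5
J(K, E) = 5
1/J(C(-10, -15), 351) = 1/5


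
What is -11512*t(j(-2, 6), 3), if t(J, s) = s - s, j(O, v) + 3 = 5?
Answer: 0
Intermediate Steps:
j(O, v) = 2 (j(O, v) = -3 + 5 = 2)
t(J, s) = 0
-11512*t(j(-2, 6), 3) = -11512*0 = 0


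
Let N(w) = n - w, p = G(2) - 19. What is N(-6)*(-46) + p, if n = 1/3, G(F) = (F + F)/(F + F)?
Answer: -928/3 ≈ -309.33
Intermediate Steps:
G(F) = 1 (G(F) = (2*F)/((2*F)) = (2*F)*(1/(2*F)) = 1)
n = ⅓ ≈ 0.33333
p = -18 (p = 1 - 19 = -18)
N(w) = ⅓ - w
N(-6)*(-46) + p = (⅓ - 1*(-6))*(-46) - 18 = (⅓ + 6)*(-46) - 18 = (19/3)*(-46) - 18 = -874/3 - 18 = -928/3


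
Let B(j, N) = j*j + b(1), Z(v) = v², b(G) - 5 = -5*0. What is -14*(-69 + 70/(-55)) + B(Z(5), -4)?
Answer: 17752/11 ≈ 1613.8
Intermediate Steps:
b(G) = 5 (b(G) = 5 - 5*0 = 5 + 0 = 5)
B(j, N) = 5 + j² (B(j, N) = j*j + 5 = j² + 5 = 5 + j²)
-14*(-69 + 70/(-55)) + B(Z(5), -4) = -14*(-69 + 70/(-55)) + (5 + (5²)²) = -14*(-69 + 70*(-1/55)) + (5 + 25²) = -14*(-69 - 14/11) + (5 + 625) = -14*(-773/11) + 630 = 10822/11 + 630 = 17752/11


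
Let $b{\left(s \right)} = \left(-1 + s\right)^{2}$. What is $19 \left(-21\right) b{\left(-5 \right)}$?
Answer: $-14364$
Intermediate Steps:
$19 \left(-21\right) b{\left(-5 \right)} = 19 \left(-21\right) \left(-1 - 5\right)^{2} = - 399 \left(-6\right)^{2} = \left(-399\right) 36 = -14364$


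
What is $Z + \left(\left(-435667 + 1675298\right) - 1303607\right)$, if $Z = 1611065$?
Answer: $1547089$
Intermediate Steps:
$Z + \left(\left(-435667 + 1675298\right) - 1303607\right) = 1611065 + \left(\left(-435667 + 1675298\right) - 1303607\right) = 1611065 + \left(1239631 - 1303607\right) = 1611065 - 63976 = 1547089$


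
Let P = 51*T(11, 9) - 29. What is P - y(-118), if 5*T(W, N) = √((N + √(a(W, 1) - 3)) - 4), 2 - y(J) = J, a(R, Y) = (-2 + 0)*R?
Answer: -149 + 51*√(5 + 5*I)/5 ≈ -123.94 + 10.38*I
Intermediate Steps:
a(R, Y) = -2*R
y(J) = 2 - J
T(W, N) = √(-4 + N + √(-3 - 2*W))/5 (T(W, N) = √((N + √(-2*W - 3)) - 4)/5 = √((N + √(-3 - 2*W)) - 4)/5 = √(-4 + N + √(-3 - 2*W))/5)
P = -29 + 51*√(5 + 5*I)/5 (P = 51*(√(-4 + 9 + √(-3 - 2*11))/5) - 29 = 51*(√(-4 + 9 + √(-3 - 22))/5) - 29 = 51*(√(-4 + 9 + √(-25))/5) - 29 = 51*(√(-4 + 9 + 5*I)/5) - 29 = 51*(√(5 + 5*I)/5) - 29 = 51*√(5 + 5*I)/5 - 29 = -29 + 51*√(5 + 5*I)/5 ≈ -3.9413 + 10.38*I)
P - y(-118) = (-29 + 51*√(5 + 5*I)/5) - (2 - 1*(-118)) = (-29 + 51*√(5 + 5*I)/5) - (2 + 118) = (-29 + 51*√(5 + 5*I)/5) - 1*120 = (-29 + 51*√(5 + 5*I)/5) - 120 = -149 + 51*√(5 + 5*I)/5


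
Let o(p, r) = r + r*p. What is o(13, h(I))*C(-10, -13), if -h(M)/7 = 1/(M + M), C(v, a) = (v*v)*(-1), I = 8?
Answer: 1225/2 ≈ 612.50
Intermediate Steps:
C(v, a) = -v² (C(v, a) = v²*(-1) = -v²)
h(M) = -7/(2*M) (h(M) = -7/(M + M) = -7*1/(2*M) = -7/(2*M))
o(p, r) = r + p*r
o(13, h(I))*C(-10, -13) = ((-7/2/8)*(1 + 13))*(-1*(-10)²) = (-7/2*⅛*14)*(-1*100) = -7/16*14*(-100) = -49/8*(-100) = 1225/2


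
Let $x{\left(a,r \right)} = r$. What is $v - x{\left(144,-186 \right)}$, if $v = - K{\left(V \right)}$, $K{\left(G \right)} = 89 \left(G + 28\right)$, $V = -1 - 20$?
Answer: $-437$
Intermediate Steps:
$V = -21$ ($V = -1 - 20 = -21$)
$K{\left(G \right)} = 2492 + 89 G$ ($K{\left(G \right)} = 89 \left(28 + G\right) = 2492 + 89 G$)
$v = -623$ ($v = - (2492 + 89 \left(-21\right)) = - (2492 - 1869) = \left(-1\right) 623 = -623$)
$v - x{\left(144,-186 \right)} = -623 - -186 = -623 + 186 = -437$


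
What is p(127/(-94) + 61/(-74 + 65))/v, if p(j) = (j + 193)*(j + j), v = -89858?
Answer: 1075569677/32156404164 ≈ 0.033448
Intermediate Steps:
p(j) = 2*j*(193 + j) (p(j) = (193 + j)*(2*j) = 2*j*(193 + j))
p(127/(-94) + 61/(-74 + 65))/v = (2*(127/(-94) + 61/(-74 + 65))*(193 + (127/(-94) + 61/(-74 + 65))))/(-89858) = (2*(127*(-1/94) + 61/(-9))*(193 + (127*(-1/94) + 61/(-9))))*(-1/89858) = (2*(-127/94 + 61*(-1/9))*(193 + (-127/94 + 61*(-1/9))))*(-1/89858) = (2*(-127/94 - 61/9)*(193 + (-127/94 - 61/9)))*(-1/89858) = (2*(-6877/846)*(193 - 6877/846))*(-1/89858) = (2*(-6877/846)*(156401/846))*(-1/89858) = -1075569677/357858*(-1/89858) = 1075569677/32156404164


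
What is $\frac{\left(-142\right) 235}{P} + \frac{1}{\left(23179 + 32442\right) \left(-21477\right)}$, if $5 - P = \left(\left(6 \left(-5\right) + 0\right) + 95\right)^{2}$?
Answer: $\frac{3986287487707}{504109475574} \approx 7.9076$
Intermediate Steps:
$P = -4220$ ($P = 5 - \left(\left(6 \left(-5\right) + 0\right) + 95\right)^{2} = 5 - \left(\left(-30 + 0\right) + 95\right)^{2} = 5 - \left(-30 + 95\right)^{2} = 5 - 65^{2} = 5 - 4225 = -4220$)
$\frac{\left(-142\right) 235}{P} + \frac{1}{\left(23179 + 32442\right) \left(-21477\right)} = \frac{\left(-142\right) 235}{-4220} + \frac{1}{\left(23179 + 32442\right) \left(-21477\right)} = \left(-33370\right) \left(- \frac{1}{4220}\right) + \frac{1}{55621} \left(- \frac{1}{21477}\right) = \frac{3337}{422} + \frac{1}{55621} \left(- \frac{1}{21477}\right) = \frac{3337}{422} - \frac{1}{1194572217} = \frac{3986287487707}{504109475574}$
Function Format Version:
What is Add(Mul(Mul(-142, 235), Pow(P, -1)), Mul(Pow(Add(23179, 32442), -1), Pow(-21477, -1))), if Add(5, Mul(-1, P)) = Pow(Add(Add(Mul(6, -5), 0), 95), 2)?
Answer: Rational(3986287487707, 504109475574) ≈ 7.9076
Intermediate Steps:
P = -4220 (P = Add(5, Mul(-1, Pow(Add(Add(Mul(6, -5), 0), 95), 2))) = Add(5, Mul(-1, Pow(Add(Add(-30, 0), 95), 2))) = Add(5, Mul(-1, Pow(Add(-30, 95), 2))) = Add(5, Mul(-1, Pow(65, 2))) = Add(5, Mul(-1, 4225)) = Add(5, -4225) = -4220)
Add(Mul(Mul(-142, 235), Pow(P, -1)), Mul(Pow(Add(23179, 32442), -1), Pow(-21477, -1))) = Add(Mul(Mul(-142, 235), Pow(-4220, -1)), Mul(Pow(Add(23179, 32442), -1), Pow(-21477, -1))) = Add(Mul(-33370, Rational(-1, 4220)), Mul(Pow(55621, -1), Rational(-1, 21477))) = Add(Rational(3337, 422), Mul(Rational(1, 55621), Rational(-1, 21477))) = Add(Rational(3337, 422), Rational(-1, 1194572217)) = Rational(3986287487707, 504109475574)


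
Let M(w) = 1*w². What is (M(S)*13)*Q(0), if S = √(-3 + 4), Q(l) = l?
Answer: 0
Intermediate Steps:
S = 1 (S = √1 = 1)
M(w) = w²
(M(S)*13)*Q(0) = (1²*13)*0 = (1*13)*0 = 13*0 = 0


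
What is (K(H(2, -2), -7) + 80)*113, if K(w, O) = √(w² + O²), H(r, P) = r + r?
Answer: 9040 + 113*√65 ≈ 9951.0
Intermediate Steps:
H(r, P) = 2*r
K(w, O) = √(O² + w²)
(K(H(2, -2), -7) + 80)*113 = (√((-7)² + (2*2)²) + 80)*113 = (√(49 + 4²) + 80)*113 = (√(49 + 16) + 80)*113 = (√65 + 80)*113 = (80 + √65)*113 = 9040 + 113*√65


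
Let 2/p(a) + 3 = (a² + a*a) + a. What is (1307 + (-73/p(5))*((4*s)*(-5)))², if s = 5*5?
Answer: 903083394249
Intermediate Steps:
s = 25
p(a) = 2/(-3 + a + 2*a²) (p(a) = 2/(-3 + ((a² + a*a) + a)) = 2/(-3 + ((a² + a²) + a)) = 2/(-3 + (2*a² + a)) = 2/(-3 + (a + 2*a²)) = 2/(-3 + a + 2*a²))
(1307 + (-73/p(5))*((4*s)*(-5)))² = (1307 + (-73/(2/(-3 + 5 + 2*5²)))*((4*25)*(-5)))² = (1307 + (-73/(2/(-3 + 5 + 2*25)))*(100*(-5)))² = (1307 - 73/(2/(-3 + 5 + 50))*(-500))² = (1307 - 73/(2/52)*(-500))² = (1307 - 73/(2*(1/52))*(-500))² = (1307 - 73/1/26*(-500))² = (1307 - 73*26*(-500))² = (1307 - 1898*(-500))² = (1307 + 949000)² = 950307² = 903083394249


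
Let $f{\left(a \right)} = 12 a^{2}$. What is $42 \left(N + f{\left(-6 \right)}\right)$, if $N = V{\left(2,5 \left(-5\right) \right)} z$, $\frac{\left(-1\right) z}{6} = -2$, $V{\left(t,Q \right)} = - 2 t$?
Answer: $16128$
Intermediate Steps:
$z = 12$ ($z = \left(-6\right) \left(-2\right) = 12$)
$N = -48$ ($N = \left(-2\right) 2 \cdot 12 = \left(-4\right) 12 = -48$)
$42 \left(N + f{\left(-6 \right)}\right) = 42 \left(-48 + 12 \left(-6\right)^{2}\right) = 42 \left(-48 + 12 \cdot 36\right) = 42 \left(-48 + 432\right) = 42 \cdot 384 = 16128$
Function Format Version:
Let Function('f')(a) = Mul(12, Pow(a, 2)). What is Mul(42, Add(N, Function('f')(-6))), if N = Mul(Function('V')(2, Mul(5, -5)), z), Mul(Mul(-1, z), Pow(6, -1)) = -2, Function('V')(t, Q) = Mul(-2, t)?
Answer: 16128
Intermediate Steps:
z = 12 (z = Mul(-6, -2) = 12)
N = -48 (N = Mul(Mul(-2, 2), 12) = Mul(-4, 12) = -48)
Mul(42, Add(N, Function('f')(-6))) = Mul(42, Add(-48, Mul(12, Pow(-6, 2)))) = Mul(42, Add(-48, Mul(12, 36))) = Mul(42, Add(-48, 432)) = Mul(42, 384) = 16128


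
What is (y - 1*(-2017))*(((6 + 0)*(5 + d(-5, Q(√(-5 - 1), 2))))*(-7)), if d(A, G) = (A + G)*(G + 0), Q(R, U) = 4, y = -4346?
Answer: 97818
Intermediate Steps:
d(A, G) = G*(A + G) (d(A, G) = (A + G)*G = G*(A + G))
(y - 1*(-2017))*(((6 + 0)*(5 + d(-5, Q(√(-5 - 1), 2))))*(-7)) = (-4346 - 1*(-2017))*(((6 + 0)*(5 + 4*(-5 + 4)))*(-7)) = (-4346 + 2017)*((6*(5 + 4*(-1)))*(-7)) = -2329*6*(5 - 4)*(-7) = -2329*6*1*(-7) = -13974*(-7) = -2329*(-42) = 97818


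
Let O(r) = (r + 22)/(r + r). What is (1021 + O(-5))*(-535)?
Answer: -1090651/2 ≈ -5.4533e+5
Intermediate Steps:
O(r) = (22 + r)/(2*r) (O(r) = (22 + r)/((2*r)) = (22 + r)*(1/(2*r)) = (22 + r)/(2*r))
(1021 + O(-5))*(-535) = (1021 + (½)*(22 - 5)/(-5))*(-535) = (1021 + (½)*(-⅕)*17)*(-535) = (1021 - 17/10)*(-535) = (10193/10)*(-535) = -1090651/2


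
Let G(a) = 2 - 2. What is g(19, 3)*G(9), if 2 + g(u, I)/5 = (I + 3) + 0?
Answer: 0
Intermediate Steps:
g(u, I) = 5 + 5*I (g(u, I) = -10 + 5*((I + 3) + 0) = -10 + 5*((3 + I) + 0) = -10 + 5*(3 + I) = -10 + (15 + 5*I) = 5 + 5*I)
G(a) = 0
g(19, 3)*G(9) = (5 + 5*3)*0 = (5 + 15)*0 = 20*0 = 0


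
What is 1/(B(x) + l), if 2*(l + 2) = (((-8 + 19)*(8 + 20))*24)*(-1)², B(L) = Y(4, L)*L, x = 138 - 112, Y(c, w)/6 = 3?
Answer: 1/4162 ≈ 0.00024027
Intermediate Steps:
Y(c, w) = 18 (Y(c, w) = 6*3 = 18)
x = 26
B(L) = 18*L
l = 3694 (l = -2 + ((((-8 + 19)*(8 + 20))*24)*(-1)²)/2 = -2 + (((11*28)*24)*1)/2 = -2 + ((308*24)*1)/2 = -2 + (7392*1)/2 = -2 + (½)*7392 = -2 + 3696 = 3694)
1/(B(x) + l) = 1/(18*26 + 3694) = 1/(468 + 3694) = 1/4162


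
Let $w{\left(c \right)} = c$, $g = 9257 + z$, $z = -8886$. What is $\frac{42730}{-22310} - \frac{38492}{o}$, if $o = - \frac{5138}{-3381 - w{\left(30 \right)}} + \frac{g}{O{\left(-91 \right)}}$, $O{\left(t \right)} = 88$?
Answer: $- \frac{25784462121161}{3832021375} \approx -6728.7$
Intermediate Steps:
$g = 371$ ($g = 9257 - 8886 = 371$)
$o = \frac{1717625}{300168}$ ($o = - \frac{5138}{-3381 - 30} + \frac{371}{88} = - \frac{5138}{-3381 - 30} + 371 \cdot \frac{1}{88} = - \frac{5138}{-3411} + \frac{371}{88} = \left(-5138\right) \left(- \frac{1}{3411}\right) + \frac{371}{88} = \frac{5138}{3411} + \frac{371}{88} = \frac{1717625}{300168} \approx 5.7222$)
$\frac{42730}{-22310} - \frac{38492}{o} = \frac{42730}{-22310} - \frac{38492}{\frac{1717625}{300168}} = 42730 \left(- \frac{1}{22310}\right) - \frac{11554066656}{1717625} = - \frac{4273}{2231} - \frac{11554066656}{1717625} = - \frac{25784462121161}{3832021375}$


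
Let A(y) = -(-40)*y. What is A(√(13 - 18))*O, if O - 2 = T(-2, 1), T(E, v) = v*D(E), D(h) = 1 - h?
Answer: 200*I*√5 ≈ 447.21*I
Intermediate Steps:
T(E, v) = v*(1 - E)
A(y) = 40*y
O = 5 (O = 2 + 1*(1 - 1*(-2)) = 2 + 1*(1 + 2) = 2 + 1*3 = 2 + 3 = 5)
A(√(13 - 18))*O = (40*√(13 - 18))*5 = (40*√(-5))*5 = (40*(I*√5))*5 = (40*I*√5)*5 = 200*I*√5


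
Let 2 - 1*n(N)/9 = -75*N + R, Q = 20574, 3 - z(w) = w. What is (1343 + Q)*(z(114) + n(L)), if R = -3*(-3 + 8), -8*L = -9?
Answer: 140509887/8 ≈ 1.7564e+7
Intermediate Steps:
L = 9/8 (L = -1/8*(-9) = 9/8 ≈ 1.1250)
z(w) = 3 - w
R = -15 (R = -3*5 = -15)
n(N) = 153 + 675*N (n(N) = 18 - 9*(-75*N - 15) = 18 - 9*(-15 - 75*N) = 18 + (135 + 675*N) = 153 + 675*N)
(1343 + Q)*(z(114) + n(L)) = (1343 + 20574)*((3 - 1*114) + (153 + 675*(9/8))) = 21917*((3 - 114) + (153 + 6075/8)) = 21917*(-111 + 7299/8) = 21917*(6411/8) = 140509887/8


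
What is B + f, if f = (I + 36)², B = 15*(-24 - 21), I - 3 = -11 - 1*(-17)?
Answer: 1350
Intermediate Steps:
I = 9 (I = 3 + (-11 - 1*(-17)) = 3 + (-11 + 17) = 3 + 6 = 9)
B = -675 (B = 15*(-45) = -675)
f = 2025 (f = (9 + 36)² = 45² = 2025)
B + f = -675 + 2025 = 1350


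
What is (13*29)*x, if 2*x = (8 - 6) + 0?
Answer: 377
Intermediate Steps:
x = 1 (x = ((8 - 6) + 0)/2 = (2 + 0)/2 = (½)*2 = 1)
(13*29)*x = (13*29)*1 = 377*1 = 377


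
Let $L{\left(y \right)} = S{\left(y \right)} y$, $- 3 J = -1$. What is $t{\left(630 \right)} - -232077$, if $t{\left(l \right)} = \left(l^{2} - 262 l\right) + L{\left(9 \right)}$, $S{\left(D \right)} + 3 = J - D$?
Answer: $463812$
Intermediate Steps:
$J = \frac{1}{3}$ ($J = \left(- \frac{1}{3}\right) \left(-1\right) = \frac{1}{3} \approx 0.33333$)
$S{\left(D \right)} = - \frac{8}{3} - D$ ($S{\left(D \right)} = -3 - \left(- \frac{1}{3} + D\right) = - \frac{8}{3} - D$)
$L{\left(y \right)} = y \left(- \frac{8}{3} - y\right)$ ($L{\left(y \right)} = \left(- \frac{8}{3} - y\right) y = y \left(- \frac{8}{3} - y\right)$)
$t{\left(l \right)} = -105 + l^{2} - 262 l$ ($t{\left(l \right)} = \left(l^{2} - 262 l\right) - 3 \left(8 + 3 \cdot 9\right) = \left(l^{2} - 262 l\right) - 3 \left(8 + 27\right) = \left(l^{2} - 262 l\right) - 3 \cdot 35 = \left(l^{2} - 262 l\right) - 105 = -105 + l^{2} - 262 l$)
$t{\left(630 \right)} - -232077 = \left(-105 + 630^{2} - 165060\right) - -232077 = \left(-105 + 396900 - 165060\right) + 232077 = 231735 + 232077 = 463812$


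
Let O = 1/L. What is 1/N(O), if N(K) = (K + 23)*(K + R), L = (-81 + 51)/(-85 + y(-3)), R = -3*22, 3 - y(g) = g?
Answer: -900/1461869 ≈ -0.00061565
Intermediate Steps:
y(g) = 3 - g
R = -66
L = 30/79 (L = (-81 + 51)/(-85 + (3 - 1*(-3))) = -30/(-85 + (3 + 3)) = -30/(-85 + 6) = -30/(-79) = -30*(-1/79) = 30/79 ≈ 0.37975)
O = 79/30 (O = 1/(30/79) = 79/30 ≈ 2.6333)
N(K) = (-66 + K)*(23 + K) (N(K) = (K + 23)*(K - 66) = (23 + K)*(-66 + K) = (-66 + K)*(23 + K))
1/N(O) = 1/(-1518 + (79/30)² - 43*79/30) = 1/(-1518 + 6241/900 - 3397/30) = 1/(-1461869/900) = -900/1461869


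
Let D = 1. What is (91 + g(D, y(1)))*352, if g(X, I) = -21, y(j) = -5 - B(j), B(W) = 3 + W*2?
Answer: 24640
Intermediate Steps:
B(W) = 3 + 2*W
y(j) = -8 - 2*j (y(j) = -5 - (3 + 2*j) = -5 + (-3 - 2*j) = -8 - 2*j)
(91 + g(D, y(1)))*352 = (91 - 21)*352 = 70*352 = 24640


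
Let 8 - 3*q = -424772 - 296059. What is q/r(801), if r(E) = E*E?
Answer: 720839/1924803 ≈ 0.37450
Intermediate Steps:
r(E) = E²
q = 720839/3 (q = 8/3 - (-424772 - 296059)/3 = 8/3 - ⅓*(-720831) = 8/3 + 240277 = 720839/3 ≈ 2.4028e+5)
q/r(801) = 720839/(3*(801²)) = (720839/3)/641601 = (720839/3)*(1/641601) = 720839/1924803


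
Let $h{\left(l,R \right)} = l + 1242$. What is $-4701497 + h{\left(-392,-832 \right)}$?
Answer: $-4700647$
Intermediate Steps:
$h{\left(l,R \right)} = 1242 + l$
$-4701497 + h{\left(-392,-832 \right)} = -4701497 + \left(1242 - 392\right) = -4701497 + 850 = -4700647$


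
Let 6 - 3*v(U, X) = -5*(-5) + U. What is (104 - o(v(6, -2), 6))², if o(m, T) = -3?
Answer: 11449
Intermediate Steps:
v(U, X) = -19/3 - U/3 (v(U, X) = 2 - (-5*(-5) + U)/3 = 2 - (25 + U)/3 = 2 + (-25/3 - U/3) = -19/3 - U/3)
(104 - o(v(6, -2), 6))² = (104 - 1*(-3))² = (104 + 3)² = 107² = 11449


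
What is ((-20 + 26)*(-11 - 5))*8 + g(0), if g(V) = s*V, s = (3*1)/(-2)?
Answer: -768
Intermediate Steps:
s = -3/2 (s = 3*(-½) = -3/2 ≈ -1.5000)
g(V) = -3*V/2
((-20 + 26)*(-11 - 5))*8 + g(0) = ((-20 + 26)*(-11 - 5))*8 - 3/2*0 = (6*(-16))*8 + 0 = -96*8 + 0 = -768 + 0 = -768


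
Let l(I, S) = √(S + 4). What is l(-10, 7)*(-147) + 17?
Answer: 17 - 147*√11 ≈ -470.54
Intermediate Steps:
l(I, S) = √(4 + S)
l(-10, 7)*(-147) + 17 = √(4 + 7)*(-147) + 17 = √11*(-147) + 17 = -147*√11 + 17 = 17 - 147*√11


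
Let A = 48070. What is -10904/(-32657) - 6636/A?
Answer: 153721714/784910995 ≈ 0.19585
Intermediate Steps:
-10904/(-32657) - 6636/A = -10904/(-32657) - 6636/48070 = -10904*(-1/32657) - 6636*1/48070 = 10904/32657 - 3318/24035 = 153721714/784910995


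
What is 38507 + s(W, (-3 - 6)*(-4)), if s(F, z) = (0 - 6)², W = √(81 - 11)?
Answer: 38543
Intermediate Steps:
W = √70 ≈ 8.3666
s(F, z) = 36 (s(F, z) = (-6)² = 36)
38507 + s(W, (-3 - 6)*(-4)) = 38507 + 36 = 38543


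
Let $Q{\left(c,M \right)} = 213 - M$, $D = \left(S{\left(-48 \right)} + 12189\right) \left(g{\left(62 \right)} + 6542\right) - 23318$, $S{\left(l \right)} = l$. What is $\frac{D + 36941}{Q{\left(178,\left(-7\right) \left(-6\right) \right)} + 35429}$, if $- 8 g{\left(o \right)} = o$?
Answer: $\frac{317383809}{142400} \approx 2228.8$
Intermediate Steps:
$g{\left(o \right)} = - \frac{o}{8}$
$D = \frac{317236045}{4}$ ($D = \left(-48 + 12189\right) \left(\left(- \frac{1}{8}\right) 62 + 6542\right) - 23318 = 12141 \left(- \frac{31}{4} + 6542\right) - 23318 = 12141 \cdot \frac{26137}{4} - 23318 = \frac{317329317}{4} - 23318 = \frac{317236045}{4} \approx 7.9309 \cdot 10^{7}$)
$\frac{D + 36941}{Q{\left(178,\left(-7\right) \left(-6\right) \right)} + 35429} = \frac{\frac{317236045}{4} + 36941}{\left(213 - \left(-7\right) \left(-6\right)\right) + 35429} = \frac{317383809}{4 \left(\left(213 - 42\right) + 35429\right)} = \frac{317383809}{4 \left(171 + 35429\right)} = \frac{317383809}{4 \cdot 35600} = \frac{317383809}{4} \cdot \frac{1}{35600} = \frac{317383809}{142400}$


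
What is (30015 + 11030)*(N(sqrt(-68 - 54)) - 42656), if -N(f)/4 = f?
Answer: -1750815520 - 164180*I*sqrt(122) ≈ -1.7508e+9 - 1.8134e+6*I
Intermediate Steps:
N(f) = -4*f
(30015 + 11030)*(N(sqrt(-68 - 54)) - 42656) = (30015 + 11030)*(-4*sqrt(-68 - 54) - 42656) = 41045*(-4*I*sqrt(122) - 42656) = 41045*(-42656 - 4*I*sqrt(122)) = -1750815520 - 164180*I*sqrt(122)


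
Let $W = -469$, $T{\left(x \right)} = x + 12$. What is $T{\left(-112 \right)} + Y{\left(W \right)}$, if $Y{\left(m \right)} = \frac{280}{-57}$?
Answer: $- \frac{5980}{57} \approx -104.91$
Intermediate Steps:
$T{\left(x \right)} = 12 + x$
$Y{\left(m \right)} = - \frac{280}{57}$ ($Y{\left(m \right)} = 280 \left(- \frac{1}{57}\right) = - \frac{280}{57}$)
$T{\left(-112 \right)} + Y{\left(W \right)} = \left(12 - 112\right) - \frac{280}{57} = -100 - \frac{280}{57} = - \frac{5980}{57}$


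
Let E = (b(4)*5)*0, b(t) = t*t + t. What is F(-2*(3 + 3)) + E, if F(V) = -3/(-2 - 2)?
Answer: ¾ ≈ 0.75000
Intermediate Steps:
b(t) = t + t² (b(t) = t² + t = t + t²)
F(V) = ¾ (F(V) = -3/(-4) = -¼*(-3) = ¾)
E = 0 (E = ((4*(1 + 4))*5)*0 = ((4*5)*5)*0 = (20*5)*0 = 100*0 = 0)
F(-2*(3 + 3)) + E = ¾ + 0 = ¾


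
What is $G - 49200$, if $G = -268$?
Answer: $-49468$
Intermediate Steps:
$G - 49200 = -268 - 49200 = -49468$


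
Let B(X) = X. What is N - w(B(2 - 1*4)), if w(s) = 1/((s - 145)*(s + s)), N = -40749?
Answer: -23960413/588 ≈ -40749.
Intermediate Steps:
w(s) = 1/(2*s*(-145 + s)) (w(s) = 1/((-145 + s)*(2*s)) = 1/(2*s*(-145 + s)))
N - w(B(2 - 1*4)) = -40749 - 1/(2*(2 - 1*4)*(-145 + (2 - 1*4))) = -40749 - 1/(2*(2 - 4)*(-145 + (2 - 4))) = -40749 - 1/(2*(-2)*(-145 - 2)) = -40749 - (-1)/(2*2*(-147)) = -40749 - (-1)*(-1)/(2*2*147) = -40749 - 1*1/588 = -40749 - 1/588 = -23960413/588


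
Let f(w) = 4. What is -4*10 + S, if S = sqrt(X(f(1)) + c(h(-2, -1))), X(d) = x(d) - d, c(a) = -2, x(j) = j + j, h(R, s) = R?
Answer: -40 + sqrt(2) ≈ -38.586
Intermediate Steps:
x(j) = 2*j
X(d) = d (X(d) = 2*d - d = d)
S = sqrt(2) (S = sqrt(4 - 2) = sqrt(2) ≈ 1.4142)
-4*10 + S = -4*10 + sqrt(2) = -40 + sqrt(2)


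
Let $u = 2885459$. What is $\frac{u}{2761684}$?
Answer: $\frac{2885459}{2761684} \approx 1.0448$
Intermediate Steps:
$\frac{u}{2761684} = \frac{2885459}{2761684}$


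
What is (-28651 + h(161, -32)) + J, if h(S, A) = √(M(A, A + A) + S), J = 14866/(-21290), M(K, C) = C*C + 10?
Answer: -304997328/10645 + √4267 ≈ -28586.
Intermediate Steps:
M(K, C) = 10 + C² (M(K, C) = C² + 10 = 10 + C²)
J = -7433/10645 (J = 14866*(-1/21290) = -7433/10645 ≈ -0.69826)
h(S, A) = √(10 + S + 4*A²) (h(S, A) = √((10 + (A + A)²) + S) = √((10 + (2*A)²) + S) = √((10 + 4*A²) + S) = √(10 + S + 4*A²))
(-28651 + h(161, -32)) + J = (-28651 + √(10 + 161 + 4*(-32)²)) - 7433/10645 = (-28651 + √(10 + 161 + 4*1024)) - 7433/10645 = (-28651 + √(10 + 161 + 4096)) - 7433/10645 = (-28651 + √4267) - 7433/10645 = -304997328/10645 + √4267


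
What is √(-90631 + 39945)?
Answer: I*√50686 ≈ 225.14*I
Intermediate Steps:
√(-90631 + 39945) = √(-50686) = I*√50686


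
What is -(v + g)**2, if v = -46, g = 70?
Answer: -576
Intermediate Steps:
-(v + g)**2 = -(-46 + 70)**2 = -1*24**2 = -1*576 = -576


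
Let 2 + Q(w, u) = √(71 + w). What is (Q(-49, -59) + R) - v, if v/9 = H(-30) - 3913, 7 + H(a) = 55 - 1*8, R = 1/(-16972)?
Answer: 591559059/16972 + √22 ≈ 34860.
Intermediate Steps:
R = -1/16972 ≈ -5.8921e-5
Q(w, u) = -2 + √(71 + w)
H(a) = 40 (H(a) = -7 + (55 - 1*8) = -7 + (55 - 8) = -7 + 47 = 40)
v = -34857 (v = 9*(40 - 3913) = 9*(-3873) = -34857)
(Q(-49, -59) + R) - v = ((-2 + √(71 - 49)) - 1/16972) - 1*(-34857) = ((-2 + √22) - 1/16972) + 34857 = (-33945/16972 + √22) + 34857 = 591559059/16972 + √22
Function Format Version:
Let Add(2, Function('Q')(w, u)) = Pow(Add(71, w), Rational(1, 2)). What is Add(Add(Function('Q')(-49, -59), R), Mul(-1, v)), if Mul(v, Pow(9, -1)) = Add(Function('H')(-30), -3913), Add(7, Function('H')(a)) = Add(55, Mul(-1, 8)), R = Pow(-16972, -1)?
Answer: Add(Rational(591559059, 16972), Pow(22, Rational(1, 2))) ≈ 34860.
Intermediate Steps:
R = Rational(-1, 16972) ≈ -5.8921e-5
Function('Q')(w, u) = Add(-2, Pow(Add(71, w), Rational(1, 2)))
Function('H')(a) = 40 (Function('H')(a) = Add(-7, Add(55, Mul(-1, 8))) = Add(-7, Add(55, -8)) = Add(-7, 47) = 40)
v = -34857 (v = Mul(9, Add(40, -3913)) = Mul(9, -3873) = -34857)
Add(Add(Function('Q')(-49, -59), R), Mul(-1, v)) = Add(Add(Add(-2, Pow(Add(71, -49), Rational(1, 2))), Rational(-1, 16972)), Mul(-1, -34857)) = Add(Add(Add(-2, Pow(22, Rational(1, 2))), Rational(-1, 16972)), 34857) = Add(Add(Rational(-33945, 16972), Pow(22, Rational(1, 2))), 34857) = Add(Rational(591559059, 16972), Pow(22, Rational(1, 2)))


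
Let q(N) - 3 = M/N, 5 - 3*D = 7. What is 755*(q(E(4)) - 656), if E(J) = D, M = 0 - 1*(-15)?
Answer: -1020005/2 ≈ -5.1000e+5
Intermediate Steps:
M = 15 (M = 0 + 15 = 15)
D = -2/3 (D = 5/3 - 1/3*7 = 5/3 - 7/3 = -2/3 ≈ -0.66667)
E(J) = -2/3
q(N) = 3 + 15/N
755*(q(E(4)) - 656) = 755*((3 + 15/(-2/3)) - 656) = 755*((3 + 15*(-3/2)) - 656) = 755*((3 - 45/2) - 656) = 755*(-39/2 - 656) = 755*(-1351/2) = -1020005/2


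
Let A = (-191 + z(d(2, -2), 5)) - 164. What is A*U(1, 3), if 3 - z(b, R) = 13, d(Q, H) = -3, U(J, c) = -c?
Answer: 1095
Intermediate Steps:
z(b, R) = -10 (z(b, R) = 3 - 1*13 = 3 - 13 = -10)
A = -365 (A = (-191 - 10) - 164 = -201 - 164 = -365)
A*U(1, 3) = -(-365)*3 = -365*(-3) = 1095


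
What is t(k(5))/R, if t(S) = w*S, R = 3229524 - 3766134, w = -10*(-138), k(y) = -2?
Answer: 92/17887 ≈ 0.0051434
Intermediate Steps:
w = 1380
R = -536610
t(S) = 1380*S
t(k(5))/R = (1380*(-2))/(-536610) = -2760*(-1/536610) = 92/17887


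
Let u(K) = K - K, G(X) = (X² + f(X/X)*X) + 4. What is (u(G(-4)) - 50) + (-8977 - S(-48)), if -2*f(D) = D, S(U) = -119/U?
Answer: -433415/48 ≈ -9029.5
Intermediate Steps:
f(D) = -D/2
G(X) = 4 + X² - X/2 (G(X) = (X² + (-X/(2*X))*X) + 4 = (X² + (-½*1)*X) + 4 = (X² - X/2) + 4 = 4 + X² - X/2)
u(K) = 0
(u(G(-4)) - 50) + (-8977 - S(-48)) = (0 - 50) + (-8977 - (-119)/(-48)) = -50 + (-8977 - (-119)*(-1)/48) = -50 + (-8977 - 1*119/48) = -50 + (-8977 - 119/48) = -50 - 431015/48 = -433415/48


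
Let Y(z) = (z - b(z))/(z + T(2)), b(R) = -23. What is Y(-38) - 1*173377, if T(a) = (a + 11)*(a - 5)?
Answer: -13350014/77 ≈ -1.7338e+5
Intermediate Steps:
T(a) = (-5 + a)*(11 + a) (T(a) = (11 + a)*(-5 + a) = (-5 + a)*(11 + a))
Y(z) = (23 + z)/(-39 + z) (Y(z) = (z - 1*(-23))/(z + (-55 + 2² + 6*2)) = (z + 23)/(z + (-55 + 4 + 12)) = (23 + z)/(z - 39) = (23 + z)/(-39 + z))
Y(-38) - 1*173377 = (23 - 38)/(-39 - 38) - 1*173377 = -15/(-77) - 173377 = -1/77*(-15) - 173377 = 15/77 - 173377 = -13350014/77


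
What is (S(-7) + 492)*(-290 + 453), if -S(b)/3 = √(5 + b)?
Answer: 80196 - 489*I*√2 ≈ 80196.0 - 691.55*I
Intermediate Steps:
S(b) = -3*√(5 + b)
(S(-7) + 492)*(-290 + 453) = (-3*√(5 - 7) + 492)*(-290 + 453) = (-3*I*√2 + 492)*163 = (492 - 3*I*√2)*163 = 80196 - 489*I*√2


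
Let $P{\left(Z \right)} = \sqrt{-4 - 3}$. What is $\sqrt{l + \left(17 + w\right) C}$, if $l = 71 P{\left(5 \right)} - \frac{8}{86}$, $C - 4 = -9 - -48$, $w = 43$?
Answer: $\frac{\sqrt{4770248 + 131279 i \sqrt{7}}}{43} \approx 50.826 + 1.8479 i$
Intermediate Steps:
$C = 43$ ($C = 4 - -39 = 4 + \left(-9 + 48\right) = 4 + 39 = 43$)
$P{\left(Z \right)} = i \sqrt{7}$ ($P{\left(Z \right)} = \sqrt{-7} = i \sqrt{7}$)
$l = - \frac{4}{43} + 71 i \sqrt{7}$ ($l = 71 i \sqrt{7} - \frac{8}{86} = 71 i \sqrt{7} - \frac{4}{43} = - \frac{4}{43} + 71 i \sqrt{7} \approx -0.093023 + 187.85 i$)
$\sqrt{l + \left(17 + w\right) C} = \sqrt{\left(- \frac{4}{43} + 71 i \sqrt{7}\right) + \left(17 + 43\right) 43} = \sqrt{\left(- \frac{4}{43} + 71 i \sqrt{7}\right) + 60 \cdot 43} = \sqrt{\left(- \frac{4}{43} + 71 i \sqrt{7}\right) + 2580} = \sqrt{\frac{110936}{43} + 71 i \sqrt{7}}$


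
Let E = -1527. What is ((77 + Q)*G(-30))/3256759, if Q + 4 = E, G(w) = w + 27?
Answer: 4362/3256759 ≈ 0.0013394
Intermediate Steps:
G(w) = 27 + w
Q = -1531 (Q = -4 - 1527 = -1531)
((77 + Q)*G(-30))/3256759 = ((77 - 1531)*(27 - 30))/3256759 = -1454*(-3)*(1/3256759) = 4362*(1/3256759) = 4362/3256759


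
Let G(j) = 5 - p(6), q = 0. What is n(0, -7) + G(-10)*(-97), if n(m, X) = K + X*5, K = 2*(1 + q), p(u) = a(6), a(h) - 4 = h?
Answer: 452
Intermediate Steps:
a(h) = 4 + h
p(u) = 10 (p(u) = 4 + 6 = 10)
K = 2 (K = 2*(1 + 0) = 2*1 = 2)
G(j) = -5 (G(j) = 5 - 1*10 = 5 - 10 = -5)
n(m, X) = 2 + 5*X (n(m, X) = 2 + X*5 = 2 + 5*X)
n(0, -7) + G(-10)*(-97) = (2 + 5*(-7)) - 5*(-97) = (2 - 35) + 485 = -33 + 485 = 452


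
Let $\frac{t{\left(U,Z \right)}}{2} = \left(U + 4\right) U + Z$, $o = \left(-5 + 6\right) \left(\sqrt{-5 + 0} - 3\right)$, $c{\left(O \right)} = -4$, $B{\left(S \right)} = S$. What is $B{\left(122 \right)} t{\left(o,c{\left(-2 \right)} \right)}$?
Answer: $-2928 - 488 i \sqrt{5} \approx -2928.0 - 1091.2 i$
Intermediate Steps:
$o = -3 + i \sqrt{5}$ ($o = 1 \left(\sqrt{-5} - 3\right) = 1 \left(i \sqrt{5} - 3\right) = 1 \left(-3 + i \sqrt{5}\right) = -3 + i \sqrt{5} \approx -3.0 + 2.2361 i$)
$t{\left(U,Z \right)} = 2 Z + 2 U \left(4 + U\right)$ ($t{\left(U,Z \right)} = 2 \left(\left(U + 4\right) U + Z\right) = 2 \left(\left(4 + U\right) U + Z\right) = 2 \left(U \left(4 + U\right) + Z\right) = 2 \left(Z + U \left(4 + U\right)\right) = 2 Z + 2 U \left(4 + U\right)$)
$B{\left(122 \right)} t{\left(o,c{\left(-2 \right)} \right)} = 122 \left(2 \left(-4\right) + 2 \left(-3 + i \sqrt{5}\right)^{2} + 8 \left(-3 + i \sqrt{5}\right)\right) = 122 \left(-8 + 2 \left(-3 + i \sqrt{5}\right)^{2} - \left(24 - 8 i \sqrt{5}\right)\right) = 122 \left(-32 + 2 \left(-3 + i \sqrt{5}\right)^{2} + 8 i \sqrt{5}\right) = -3904 + 244 \left(-3 + i \sqrt{5}\right)^{2} + 976 i \sqrt{5}$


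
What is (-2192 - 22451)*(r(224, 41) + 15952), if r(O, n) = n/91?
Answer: -35773577739/91 ≈ -3.9312e+8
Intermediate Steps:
r(O, n) = n/91 (r(O, n) = n*(1/91) = n/91)
(-2192 - 22451)*(r(224, 41) + 15952) = (-2192 - 22451)*((1/91)*41 + 15952) = -24643*(41/91 + 15952) = -24643*1451673/91 = -35773577739/91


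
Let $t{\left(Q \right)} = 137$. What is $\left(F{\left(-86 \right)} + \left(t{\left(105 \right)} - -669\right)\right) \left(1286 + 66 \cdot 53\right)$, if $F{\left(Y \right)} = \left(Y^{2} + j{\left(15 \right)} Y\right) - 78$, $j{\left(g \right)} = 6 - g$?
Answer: $42568032$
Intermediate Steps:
$F{\left(Y \right)} = -78 + Y^{2} - 9 Y$ ($F{\left(Y \right)} = \left(Y^{2} + \left(6 - 15\right) Y\right) - 78 = \left(Y^{2} - 9 Y\right) - 78 = -78 + Y^{2} - 9 Y$)
$\left(F{\left(-86 \right)} + \left(t{\left(105 \right)} - -669\right)\right) \left(1286 + 66 \cdot 53\right) = \left(\left(-78 + \left(-86\right)^{2} - -774\right) + \left(137 - -669\right)\right) \left(1286 + 66 \cdot 53\right) = \left(\left(-78 + 7396 + 774\right) + \left(137 + 669\right)\right) \left(1286 + 3498\right) = \left(8092 + 806\right) 4784 = 8898 \cdot 4784 = 42568032$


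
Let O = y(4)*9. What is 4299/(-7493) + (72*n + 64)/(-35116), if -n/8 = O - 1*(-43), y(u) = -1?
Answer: -1175081/65781047 ≈ -0.017864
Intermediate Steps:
O = -9 (O = -1*9 = -9)
n = -272 (n = -8*(-9 - 1*(-43)) = -8*(-9 + 43) = -8*34 = -272)
4299/(-7493) + (72*n + 64)/(-35116) = 4299/(-7493) + (72*(-272) + 64)/(-35116) = 4299*(-1/7493) + (-19584 + 64)*(-1/35116) = -4299/7493 - 19520*(-1/35116) = -4299/7493 + 4880/8779 = -1175081/65781047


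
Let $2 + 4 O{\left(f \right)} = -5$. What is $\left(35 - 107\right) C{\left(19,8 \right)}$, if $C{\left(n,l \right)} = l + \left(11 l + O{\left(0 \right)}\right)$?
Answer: $-6786$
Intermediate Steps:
$O{\left(f \right)} = - \frac{7}{4}$ ($O{\left(f \right)} = - \frac{1}{2} + \frac{1}{4} \left(-5\right) = - \frac{1}{2} - \frac{5}{4} = - \frac{7}{4}$)
$C{\left(n,l \right)} = - \frac{7}{4} + 12 l$ ($C{\left(n,l \right)} = l + \left(11 l - \frac{7}{4}\right) = l + \left(- \frac{7}{4} + 11 l\right) = - \frac{7}{4} + 12 l$)
$\left(35 - 107\right) C{\left(19,8 \right)} = \left(35 - 107\right) \left(- \frac{7}{4} + 12 \cdot 8\right) = \left(35 - 107\right) \left(- \frac{7}{4} + 96\right) = \left(-72\right) \frac{377}{4} = -6786$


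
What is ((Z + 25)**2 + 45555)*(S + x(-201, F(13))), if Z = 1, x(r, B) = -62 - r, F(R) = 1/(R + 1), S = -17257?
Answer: -791382258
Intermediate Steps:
F(R) = 1/(1 + R)
((Z + 25)**2 + 45555)*(S + x(-201, F(13))) = ((1 + 25)**2 + 45555)*(-17257 + (-62 - 1*(-201))) = (26**2 + 45555)*(-17257 + (-62 + 201)) = (676 + 45555)*(-17257 + 139) = 46231*(-17118) = -791382258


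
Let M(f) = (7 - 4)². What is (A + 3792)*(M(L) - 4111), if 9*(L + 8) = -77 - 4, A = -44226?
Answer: 165860268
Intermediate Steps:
L = -17 (L = -8 + (-77 - 4)/9 = -8 + (⅑)*(-81) = -8 - 9 = -17)
M(f) = 9 (M(f) = 3² = 9)
(A + 3792)*(M(L) - 4111) = (-44226 + 3792)*(9 - 4111) = -40434*(-4102) = 165860268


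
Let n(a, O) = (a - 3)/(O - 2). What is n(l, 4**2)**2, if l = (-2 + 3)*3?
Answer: 0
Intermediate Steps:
l = 3 (l = 1*3 = 3)
n(a, O) = (-3 + a)/(-2 + O)
n(l, 4**2)**2 = ((-3 + 3)/(-2 + 4**2))**2 = (0/(-2 + 16))**2 = (0/14)**2 = ((1/14)*0)**2 = 0**2 = 0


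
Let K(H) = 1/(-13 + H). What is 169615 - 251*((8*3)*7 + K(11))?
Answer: 255145/2 ≈ 1.2757e+5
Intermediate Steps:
169615 - 251*((8*3)*7 + K(11)) = 169615 - 251*((8*3)*7 + 1/(-13 + 11)) = 169615 - 251*(24*7 + 1/(-2)) = 169615 - 251*(168 - ½) = 169615 - 251*335/2 = 169615 - 1*84085/2 = 169615 - 84085/2 = 255145/2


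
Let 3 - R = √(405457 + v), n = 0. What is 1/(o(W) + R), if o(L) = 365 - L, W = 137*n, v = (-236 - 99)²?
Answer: -184/191129 - √517682/382258 ≈ -0.0028449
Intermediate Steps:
v = 112225 (v = (-335)² = 112225)
W = 0 (W = 137*0 = 0)
R = 3 - √517682 (R = 3 - √(405457 + 112225) = 3 - √517682 ≈ -716.50)
1/(o(W) + R) = 1/((365 - 1*0) + (3 - √517682)) = 1/((365 + 0) + (3 - √517682)) = 1/(365 + (3 - √517682)) = 1/(368 - √517682)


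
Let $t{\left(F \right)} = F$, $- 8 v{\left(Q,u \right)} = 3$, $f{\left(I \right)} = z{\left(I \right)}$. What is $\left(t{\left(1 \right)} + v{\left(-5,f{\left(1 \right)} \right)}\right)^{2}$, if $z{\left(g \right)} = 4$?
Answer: $\frac{25}{64} \approx 0.39063$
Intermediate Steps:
$f{\left(I \right)} = 4$
$v{\left(Q,u \right)} = - \frac{3}{8}$ ($v{\left(Q,u \right)} = \left(- \frac{1}{8}\right) 3 = - \frac{3}{8}$)
$\left(t{\left(1 \right)} + v{\left(-5,f{\left(1 \right)} \right)}\right)^{2} = \left(1 - \frac{3}{8}\right)^{2} = \left(\frac{5}{8}\right)^{2} = \frac{25}{64}$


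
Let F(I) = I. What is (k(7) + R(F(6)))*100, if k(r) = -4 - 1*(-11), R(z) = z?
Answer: 1300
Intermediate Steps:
k(r) = 7 (k(r) = -4 + 11 = 7)
(k(7) + R(F(6)))*100 = (7 + 6)*100 = 13*100 = 1300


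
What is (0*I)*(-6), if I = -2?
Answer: 0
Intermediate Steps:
(0*I)*(-6) = (0*(-2))*(-6) = 0*(-6) = 0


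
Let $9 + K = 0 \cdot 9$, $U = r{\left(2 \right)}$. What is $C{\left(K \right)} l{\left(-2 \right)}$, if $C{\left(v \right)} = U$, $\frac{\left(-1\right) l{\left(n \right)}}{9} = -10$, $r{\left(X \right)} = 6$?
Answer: $540$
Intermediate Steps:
$l{\left(n \right)} = 90$ ($l{\left(n \right)} = \left(-9\right) \left(-10\right) = 90$)
$U = 6$
$K = -9$ ($K = -9 + 0 \cdot 9 = -9 + 0 = -9$)
$C{\left(v \right)} = 6$
$C{\left(K \right)} l{\left(-2 \right)} = 6 \cdot 90 = 540$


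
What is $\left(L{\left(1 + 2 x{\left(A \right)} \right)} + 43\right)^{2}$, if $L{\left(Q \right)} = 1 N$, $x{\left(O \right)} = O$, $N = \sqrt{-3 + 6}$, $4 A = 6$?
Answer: $\left(43 + \sqrt{3}\right)^{2} \approx 2001.0$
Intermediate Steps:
$A = \frac{3}{2}$ ($A = \frac{1}{4} \cdot 6 = \frac{3}{2} \approx 1.5$)
$N = \sqrt{3} \approx 1.732$
$L{\left(Q \right)} = \sqrt{3}$ ($L{\left(Q \right)} = 1 \sqrt{3} = \sqrt{3}$)
$\left(L{\left(1 + 2 x{\left(A \right)} \right)} + 43\right)^{2} = \left(\sqrt{3} + 43\right)^{2} = \left(43 + \sqrt{3}\right)^{2}$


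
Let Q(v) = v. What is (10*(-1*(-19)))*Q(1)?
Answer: 190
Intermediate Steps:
(10*(-1*(-19)))*Q(1) = (10*(-1*(-19)))*1 = (10*19)*1 = 190*1 = 190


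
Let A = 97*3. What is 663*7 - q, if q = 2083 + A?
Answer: 2267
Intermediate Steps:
A = 291
q = 2374 (q = 2083 + 291 = 2374)
663*7 - q = 663*7 - 1*2374 = 4641 - 2374 = 2267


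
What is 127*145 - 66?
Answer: 18349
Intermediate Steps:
127*145 - 66 = 18415 - 66 = 18349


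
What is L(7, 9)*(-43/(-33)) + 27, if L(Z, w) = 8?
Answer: 1235/33 ≈ 37.424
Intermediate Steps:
L(7, 9)*(-43/(-33)) + 27 = 8*(-43/(-33)) + 27 = 8*(-43*(-1/33)) + 27 = 8*(43/33) + 27 = 344/33 + 27 = 1235/33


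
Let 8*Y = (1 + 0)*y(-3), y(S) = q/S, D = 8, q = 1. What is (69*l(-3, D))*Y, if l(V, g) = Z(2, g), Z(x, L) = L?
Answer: -23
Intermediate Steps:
y(S) = 1/S
Y = -1/24 (Y = ((1 + 0)/(-3))/8 = (1*(-⅓))/8 = (⅛)*(-⅓) = -1/24 ≈ -0.041667)
l(V, g) = g
(69*l(-3, D))*Y = (69*8)*(-1/24) = 552*(-1/24) = -23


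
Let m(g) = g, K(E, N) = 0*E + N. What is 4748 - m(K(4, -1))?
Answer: 4749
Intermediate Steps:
K(E, N) = N (K(E, N) = 0 + N = N)
4748 - m(K(4, -1)) = 4748 - 1*(-1) = 4748 + 1 = 4749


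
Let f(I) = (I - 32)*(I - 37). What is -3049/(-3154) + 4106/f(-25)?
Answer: 624355/293322 ≈ 2.1286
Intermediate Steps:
f(I) = (-37 + I)*(-32 + I) (f(I) = (-32 + I)*(-37 + I) = (-37 + I)*(-32 + I))
-3049/(-3154) + 4106/f(-25) = -3049/(-3154) + 4106/(1184 + (-25)**2 - 69*(-25)) = -3049*(-1/3154) + 4106/(1184 + 625 + 1725) = 3049/3154 + 4106/3534 = 3049/3154 + 4106*(1/3534) = 3049/3154 + 2053/1767 = 624355/293322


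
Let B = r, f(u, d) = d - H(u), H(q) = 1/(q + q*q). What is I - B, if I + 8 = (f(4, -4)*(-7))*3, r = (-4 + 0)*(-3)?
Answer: 1301/20 ≈ 65.050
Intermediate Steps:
H(q) = 1/(q + q**2)
r = 12 (r = -4*(-3) = 12)
f(u, d) = d - 1/(u*(1 + u))
B = 12
I = 1541/20 (I = -8 + ((-4 - 1/(4*(1 + 4)))*(-7))*3 = -8 + ((-4 - 1*1/4/5)*(-7))*3 = -8 + ((-4 - 1*1/4*1/5)*(-7))*3 = -8 + ((-4 - 1/20)*(-7))*3 = -8 - 81/20*(-7)*3 = -8 + (567/20)*3 = -8 + 1701/20 = 1541/20 ≈ 77.050)
I - B = 1541/20 - 1*12 = 1541/20 - 12 = 1301/20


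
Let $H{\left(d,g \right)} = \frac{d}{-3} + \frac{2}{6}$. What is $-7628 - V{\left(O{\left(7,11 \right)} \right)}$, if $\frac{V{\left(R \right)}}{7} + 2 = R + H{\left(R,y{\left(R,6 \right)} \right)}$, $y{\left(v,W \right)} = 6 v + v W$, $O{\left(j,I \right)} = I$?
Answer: $- \frac{23003}{3} \approx -7667.7$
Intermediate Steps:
$y{\left(v,W \right)} = 6 v + W v$
$H{\left(d,g \right)} = \frac{1}{3} - \frac{d}{3}$ ($H{\left(d,g \right)} = d \left(- \frac{1}{3}\right) + 2 \cdot \frac{1}{6} = - \frac{d}{3} + \frac{1}{3} = \frac{1}{3} - \frac{d}{3}$)
$V{\left(R \right)} = - \frac{35}{3} + \frac{14 R}{3}$ ($V{\left(R \right)} = -14 + 7 \left(R - \left(- \frac{1}{3} + \frac{R}{3}\right)\right) = -14 + 7 \left(\frac{1}{3} + \frac{2 R}{3}\right) = -14 + \left(\frac{7}{3} + \frac{14 R}{3}\right) = - \frac{35}{3} + \frac{14 R}{3}$)
$-7628 - V{\left(O{\left(7,11 \right)} \right)} = -7628 - \left(- \frac{35}{3} + \frac{14}{3} \cdot 11\right) = -7628 - \left(- \frac{35}{3} + \frac{154}{3}\right) = -7628 - \frac{119}{3} = - \frac{23003}{3}$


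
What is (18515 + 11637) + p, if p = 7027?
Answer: 37179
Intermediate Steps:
(18515 + 11637) + p = (18515 + 11637) + 7027 = 30152 + 7027 = 37179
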